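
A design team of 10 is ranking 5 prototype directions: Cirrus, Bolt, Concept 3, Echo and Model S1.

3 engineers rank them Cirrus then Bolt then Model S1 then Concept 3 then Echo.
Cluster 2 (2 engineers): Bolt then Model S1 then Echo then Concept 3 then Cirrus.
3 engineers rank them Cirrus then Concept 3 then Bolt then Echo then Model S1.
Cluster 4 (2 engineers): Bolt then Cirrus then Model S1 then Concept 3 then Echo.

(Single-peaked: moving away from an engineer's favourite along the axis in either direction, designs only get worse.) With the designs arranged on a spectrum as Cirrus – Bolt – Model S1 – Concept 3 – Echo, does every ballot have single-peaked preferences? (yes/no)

Axis positions: Cirrus=1, Bolt=2, Model S1=3, Concept 3=4, Echo=5.
Cluster 1 (peak Cirrus at position 1): ranking walks positions 1-2-3-4-5, expanding outward from the peak — single-peaked.
Cluster 2: ranking walks positions 2-3-5-4-1; Echo is ranked above Concept 3 even though Concept 3 lies between Echo and the peak Bolt on the axis — preferences dip and rise again. Not single-peaked.
Cluster 3: ranking walks positions 1-4-2-5-3; Concept 3 is ranked above Bolt even though Bolt lies between Concept 3 and the peak Cirrus on the axis — preferences dip and rise again. Not single-peaked.
Cluster 4 (peak Bolt at position 2): ranking walks positions 2-1-3-4-5, expanding outward from the peak — single-peaked.
Cluster 2 violates single-peakedness, so the profile is not single-peaked on this axis.

no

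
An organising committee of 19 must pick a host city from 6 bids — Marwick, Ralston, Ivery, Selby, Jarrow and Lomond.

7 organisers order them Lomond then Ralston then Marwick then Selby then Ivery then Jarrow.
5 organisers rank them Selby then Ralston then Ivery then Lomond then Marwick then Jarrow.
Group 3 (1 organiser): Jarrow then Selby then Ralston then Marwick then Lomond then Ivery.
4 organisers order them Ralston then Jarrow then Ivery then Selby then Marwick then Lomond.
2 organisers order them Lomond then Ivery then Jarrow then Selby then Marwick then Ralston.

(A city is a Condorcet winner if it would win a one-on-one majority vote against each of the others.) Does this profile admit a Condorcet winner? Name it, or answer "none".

Head-to-head results (19 organisers):
Marwick vs Ralston: Marwick is ranked higher on 2 ballots, Ralston on 17. Ralston wins 17–2.
Marwick vs Ivery: 7+1 = 8 for Marwick, 11 for Ivery — Ivery by 11–8.
Marwick vs Selby: 7 for Marwick, 12 for Selby — Selby by 12–7.
Marwick vs Jarrow: 7+5 = 12 for Marwick, 7 for Jarrow — Marwick by 12–7.
Marwick vs Lomond: 5 to 14, Lomond.
Ralston vs Ivery: Ralston preferred on 7+5+1+4 = 17 ballots; Ralston wins 17–2.
Ralston vs Selby: 11 to 8, Ralston.
Ralston vs Jarrow: Ralston is ranked higher on 7+5+4 = 16 ballots, Jarrow on 3. Ralston wins 16–3.
Ralston vs Lomond: Ralston is ranked higher on 5+1+4 = 10 ballots, Lomond on 9. Ralston wins 10–9.
Ivery vs Selby: Ivery preferred on 4+2 = 6 ballots; Selby wins 13–6.
Ivery vs Jarrow: Ivery is ranked higher on 7+5+2 = 14 ballots, Jarrow on 5. Ivery wins 14–5.
Ivery vs Lomond: Ivery preferred on 5+4 = 9 ballots; Lomond wins 10–9.
Selby vs Jarrow: 7+5 = 12 for Selby, 7 for Jarrow — Selby by 12–7.
Selby vs Lomond: 10 to 9, Selby.
Jarrow vs Lomond: 5 to 14, Lomond.
Ralston wins every pairwise contest, so Ralston is the Condorcet winner.

Ralston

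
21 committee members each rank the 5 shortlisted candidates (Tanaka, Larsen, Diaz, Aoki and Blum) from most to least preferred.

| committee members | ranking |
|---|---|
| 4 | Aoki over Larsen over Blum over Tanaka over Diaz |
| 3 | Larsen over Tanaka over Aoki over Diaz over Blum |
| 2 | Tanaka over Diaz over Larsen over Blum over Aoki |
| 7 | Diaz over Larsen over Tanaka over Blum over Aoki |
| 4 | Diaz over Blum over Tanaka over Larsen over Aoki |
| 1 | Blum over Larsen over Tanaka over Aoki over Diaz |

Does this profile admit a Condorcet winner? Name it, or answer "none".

Pairwise majorities:
Tanaka vs Larsen: Tanaka is ranked higher on 2+4 = 6 ballots, Larsen on 15. Larsen wins 15–6.
Tanaka–Diaz: Diaz 11–10.
Tanaka vs Aoki: Tanaka is ranked higher on 3+2+7+4+1 = 17 ballots, Aoki on 4. Tanaka wins 17–4.
Tanaka–Blum: Tanaka 12–9.
Larsen vs Diaz: Diaz, 13–8.
Larsen vs Aoki: Larsen is ranked higher on 3+2+7+4+1 = 17 ballots, Aoki on 4. Larsen wins 17–4.
Larsen vs Blum: Larsen, 16–5.
Diaz vs Aoki: Diaz is ranked higher on 2+7+4 = 13 ballots, Aoki on 8. Diaz wins 13–8.
Diaz vs Blum: 3+2+7+4 = 16 for Diaz, 5 for Blum — Diaz by 16–5.
Aoki–Blum: Blum 14–7.
Diaz beats each of Tanaka, Larsen, Aoki, Blum — Diaz is the Condorcet winner.

Diaz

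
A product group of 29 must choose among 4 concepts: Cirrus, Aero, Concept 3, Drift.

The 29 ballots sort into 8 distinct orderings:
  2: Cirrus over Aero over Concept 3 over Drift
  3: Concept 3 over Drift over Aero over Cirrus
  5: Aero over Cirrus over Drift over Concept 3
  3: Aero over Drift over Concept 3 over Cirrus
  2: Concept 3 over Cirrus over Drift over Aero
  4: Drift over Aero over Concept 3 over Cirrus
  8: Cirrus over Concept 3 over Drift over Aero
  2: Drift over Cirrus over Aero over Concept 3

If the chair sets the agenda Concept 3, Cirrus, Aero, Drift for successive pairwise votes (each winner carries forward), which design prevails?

Drift

Round 1: Concept 3 vs Cirrus — 12–17, Cirrus advances.
Round 2: Cirrus vs Aero — 14–15, Aero advances.
Round 3: Aero vs Drift — 10–19, Drift advances.
Drift survives the agenda.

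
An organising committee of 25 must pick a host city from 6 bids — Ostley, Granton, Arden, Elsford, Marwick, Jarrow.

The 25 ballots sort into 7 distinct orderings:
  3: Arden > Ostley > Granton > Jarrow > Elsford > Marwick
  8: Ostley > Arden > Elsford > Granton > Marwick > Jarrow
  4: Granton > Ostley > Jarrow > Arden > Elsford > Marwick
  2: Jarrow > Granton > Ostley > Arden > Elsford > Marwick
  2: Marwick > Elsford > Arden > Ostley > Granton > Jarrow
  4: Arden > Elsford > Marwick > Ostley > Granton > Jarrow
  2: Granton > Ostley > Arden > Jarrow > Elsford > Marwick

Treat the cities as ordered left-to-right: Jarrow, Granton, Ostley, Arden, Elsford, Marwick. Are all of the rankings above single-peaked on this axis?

Axis positions: Jarrow=1, Granton=2, Ostley=3, Arden=4, Elsford=5, Marwick=6.
Faction 1 (peak Arden at position 4): ranking walks positions 4-3-2-1-5-6, expanding outward from the peak — single-peaked.
Faction 2 (peak Ostley at position 3): ranking walks positions 3-4-5-2-6-1, expanding outward from the peak — single-peaked.
Faction 3 (peak Granton at position 2): ranking walks positions 2-3-1-4-5-6, expanding outward from the peak — single-peaked.
Faction 4 (peak Jarrow at position 1): ranking walks positions 1-2-3-4-5-6, expanding outward from the peak — single-peaked.
Faction 5 (peak Marwick at position 6): ranking walks positions 6-5-4-3-2-1, expanding outward from the peak — single-peaked.
Faction 6 (peak Arden at position 4): ranking walks positions 4-5-6-3-2-1, expanding outward from the peak — single-peaked.
Faction 7 (peak Granton at position 2): ranking walks positions 2-3-4-1-5-6, expanding outward from the peak — single-peaked.
Every ranking is single-peaked on this axis.

yes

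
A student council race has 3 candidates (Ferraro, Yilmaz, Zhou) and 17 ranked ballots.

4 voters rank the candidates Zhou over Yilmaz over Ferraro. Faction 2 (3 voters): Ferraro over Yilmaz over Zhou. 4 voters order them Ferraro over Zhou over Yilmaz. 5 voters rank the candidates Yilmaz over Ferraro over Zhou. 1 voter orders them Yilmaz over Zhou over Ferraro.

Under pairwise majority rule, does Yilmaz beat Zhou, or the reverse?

Ballots ranking Yilmaz above Zhou: 3 + 5 + 1 = 9.
Ballots ranking Zhou above Yilmaz: 17 − 9 = 8.
Yilmaz wins the head-to-head 9–8.

Yilmaz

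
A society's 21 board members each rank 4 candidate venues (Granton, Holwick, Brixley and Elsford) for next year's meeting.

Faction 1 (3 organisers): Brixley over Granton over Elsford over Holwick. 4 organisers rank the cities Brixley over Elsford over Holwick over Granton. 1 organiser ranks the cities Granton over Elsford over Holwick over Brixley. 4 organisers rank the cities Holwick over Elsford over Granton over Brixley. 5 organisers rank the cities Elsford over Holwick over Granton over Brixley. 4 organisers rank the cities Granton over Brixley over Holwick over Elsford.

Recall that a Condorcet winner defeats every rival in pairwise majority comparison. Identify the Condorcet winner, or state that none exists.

none

Pairwise majorities:
Granton–Holwick: Holwick 13–8.
Granton–Brixley: Granton 14–7.
Granton–Elsford: Elsford 13–8.
Holwick vs Brixley: Brixley, 11–10.
Holwick vs Elsford: Elsford, 13–8.
Brixley–Elsford: Brixley 11–10.
No city is unbeaten: Granton loses to Holwick; Holwick loses to Brixley; Brixley loses to Granton; Elsford loses to Brixley. In particular Granton beats Brixley beats Holwick beats Granton is a majority cycle — no Condorcet winner exists.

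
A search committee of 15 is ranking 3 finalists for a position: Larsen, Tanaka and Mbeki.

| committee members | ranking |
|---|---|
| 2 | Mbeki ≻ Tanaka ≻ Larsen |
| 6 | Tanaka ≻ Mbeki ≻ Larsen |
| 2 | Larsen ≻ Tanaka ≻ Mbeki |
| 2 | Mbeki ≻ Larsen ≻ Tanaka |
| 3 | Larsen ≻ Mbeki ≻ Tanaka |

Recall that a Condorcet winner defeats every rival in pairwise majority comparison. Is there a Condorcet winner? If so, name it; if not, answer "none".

Check each pair by majority over 15 ballots:
Larsen vs Tanaka: 7 to 8, Tanaka.
Larsen–Mbeki: Mbeki 10–5.
Tanaka vs Mbeki: Tanaka, 8–7.
Tanaka defeats every rival head-to-head and is the Condorcet winner.

Tanaka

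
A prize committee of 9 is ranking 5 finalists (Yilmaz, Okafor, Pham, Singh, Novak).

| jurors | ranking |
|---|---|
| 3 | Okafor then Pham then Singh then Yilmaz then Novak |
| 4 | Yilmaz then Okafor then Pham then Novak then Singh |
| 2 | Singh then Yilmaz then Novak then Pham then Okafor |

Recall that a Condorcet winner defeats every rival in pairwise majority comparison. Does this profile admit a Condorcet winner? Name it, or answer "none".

Pairwise majorities:
Yilmaz vs Okafor: Yilmaz is ranked higher on 4+2 = 6 ballots, Okafor on 3. Yilmaz wins 6–3.
Yilmaz–Pham: Yilmaz 6–3.
Yilmaz vs Singh: Yilmaz preferred on 4 ballots; Singh wins 5–4.
Yilmaz–Novak: Yilmaz 9–0.
Okafor vs Pham: Okafor is ranked higher on 3+4 = 7 ballots, Pham on 2. Okafor wins 7–2.
Okafor vs Singh: Okafor is ranked higher on 3+4 = 7 ballots, Singh on 2. Okafor wins 7–2.
Okafor vs Novak: Okafor, 7–2.
Pham vs Singh: Pham, 7–2.
Pham vs Novak: Pham is ranked higher on 3+4 = 7 ballots, Novak on 2. Pham wins 7–2.
Singh vs Novak: Singh, 5–4.
Every nominee loses at least once (Yilmaz loses to Singh; Okafor loses to Yilmaz; Pham loses to Yilmaz; Singh loses to Okafor; Novak loses to Yilmaz). The majority relation contains the cycle Yilmaz → Okafor → Singh → Yilmaz, so there is no Condorcet winner.

none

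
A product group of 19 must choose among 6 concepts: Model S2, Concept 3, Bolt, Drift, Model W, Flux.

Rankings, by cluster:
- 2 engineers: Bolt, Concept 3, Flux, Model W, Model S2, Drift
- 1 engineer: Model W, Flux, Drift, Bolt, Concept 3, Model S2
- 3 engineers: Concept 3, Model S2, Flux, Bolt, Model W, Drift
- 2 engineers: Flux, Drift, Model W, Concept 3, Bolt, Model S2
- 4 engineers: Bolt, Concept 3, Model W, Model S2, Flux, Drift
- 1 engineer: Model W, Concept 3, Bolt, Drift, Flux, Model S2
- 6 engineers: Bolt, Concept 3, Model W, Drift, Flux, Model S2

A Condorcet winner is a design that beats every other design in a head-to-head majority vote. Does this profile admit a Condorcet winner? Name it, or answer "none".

Pairwise majorities:
Model S2 vs Concept 3: Concept 3 wins 19–0.
Model S2 vs Bolt: Model S2 is ranked higher on 3 ballots, Bolt on 16. Bolt wins 16–3.
Model S2–Drift: Drift 10–9.
Model S2 vs Model W: 3 for Model S2, 16 for Model W — Model W by 16–3.
Model S2 vs Flux: Model S2 preferred on 3+4 = 7 ballots; Flux wins 12–7.
Concept 3 vs Bolt: Bolt, 13–6.
Concept 3 vs Drift: 16 to 3, Concept 3.
Concept 3–Model W: Concept 3 15–4.
Concept 3–Flux: Concept 3 16–3.
Bolt vs Drift: Bolt wins 16–3.
Bolt vs Model W: Bolt wins 15–4.
Bolt vs Flux: 13 to 6, Bolt.
Drift vs Model W: 2 to 17, Model W.
Drift–Flux: Flux 12–7.
Model W–Flux: Model W 12–7.
Bolt wins every pairwise contest, so Bolt is the Condorcet winner.

Bolt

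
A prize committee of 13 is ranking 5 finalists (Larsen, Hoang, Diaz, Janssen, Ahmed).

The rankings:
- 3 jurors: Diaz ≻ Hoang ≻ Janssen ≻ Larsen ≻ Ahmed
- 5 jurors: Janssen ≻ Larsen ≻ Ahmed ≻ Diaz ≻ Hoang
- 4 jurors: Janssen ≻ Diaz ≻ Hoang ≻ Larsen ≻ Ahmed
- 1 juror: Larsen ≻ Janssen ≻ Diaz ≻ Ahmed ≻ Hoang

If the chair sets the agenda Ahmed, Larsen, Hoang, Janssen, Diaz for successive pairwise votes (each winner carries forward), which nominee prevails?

Round 1: Ahmed vs Larsen — 0–13, Larsen advances.
Round 2: Larsen vs Hoang — 6–7, Hoang advances.
Round 3: Hoang vs Janssen — 3–10, Janssen advances.
Round 4: Janssen vs Diaz — 10–3, Janssen advances.
Janssen survives the agenda.

Janssen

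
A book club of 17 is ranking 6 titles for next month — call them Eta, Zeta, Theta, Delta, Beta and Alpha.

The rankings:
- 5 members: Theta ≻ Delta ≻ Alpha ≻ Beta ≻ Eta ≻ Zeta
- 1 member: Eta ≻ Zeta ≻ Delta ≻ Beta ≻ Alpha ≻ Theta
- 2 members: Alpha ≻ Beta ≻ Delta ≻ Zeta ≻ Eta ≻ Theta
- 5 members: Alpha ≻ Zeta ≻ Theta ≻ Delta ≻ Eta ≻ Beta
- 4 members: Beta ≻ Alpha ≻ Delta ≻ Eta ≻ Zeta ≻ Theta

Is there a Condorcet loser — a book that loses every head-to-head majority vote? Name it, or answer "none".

none

Head-to-head results (17 members):
Eta vs Zeta: Eta, 10–7.
Eta vs Theta: Theta wins 10–7.
Eta vs Delta: 1 to 16, Delta.
Eta vs Beta: Eta is ranked higher on 1+5 = 6 ballots, Beta on 11. Beta wins 11–6.
Eta vs Alpha: Alpha, 16–1.
Zeta vs Theta: Zeta is ranked higher on 1+2+5+4 = 12 ballots, Theta on 5. Zeta wins 12–5.
Zeta vs Delta: Delta wins 11–6.
Zeta vs Beta: Beta wins 11–6.
Zeta–Alpha: Alpha 16–1.
Theta vs Delta: Theta preferred on 5+5 = 10 ballots; Theta wins 10–7.
Theta vs Beta: Theta, 10–7.
Theta vs Alpha: Alpha, 12–5.
Delta vs Beta: 5+1+5 = 11 for Delta, 6 for Beta — Delta by 11–6.
Delta vs Alpha: 6 to 11, Alpha.
Beta vs Alpha: 5 to 12, Alpha.
Every book wins at least one matchup (Eta beats Zeta; Zeta beats Theta; Theta beats Eta; Delta beats Eta; Beta beats Eta; Alpha beats Eta), so there is no Condorcet loser.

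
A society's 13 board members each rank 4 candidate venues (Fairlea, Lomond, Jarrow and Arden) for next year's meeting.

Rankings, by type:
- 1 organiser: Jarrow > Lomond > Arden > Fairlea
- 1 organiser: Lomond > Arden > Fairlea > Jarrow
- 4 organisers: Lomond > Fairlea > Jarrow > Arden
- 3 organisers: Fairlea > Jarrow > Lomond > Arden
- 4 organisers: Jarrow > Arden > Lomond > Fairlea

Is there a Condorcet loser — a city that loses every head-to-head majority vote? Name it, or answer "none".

Arden

Head-to-head results (13 organisers):
Fairlea vs Lomond: Fairlea is ranked higher on 3 ballots, Lomond on 10. Lomond wins 10–3.
Fairlea vs Jarrow: Fairlea, 8–5.
Fairlea vs Arden: Fairlea, 7–6.
Lomond–Jarrow: Jarrow 8–5.
Lomond–Arden: Lomond 9–4.
Jarrow vs Arden: Jarrow is ranked higher on 1+4+3+4 = 12 ballots, Arden on 1. Jarrow wins 12–1.
Only Arden has no wins; Arden is the Condorcet loser.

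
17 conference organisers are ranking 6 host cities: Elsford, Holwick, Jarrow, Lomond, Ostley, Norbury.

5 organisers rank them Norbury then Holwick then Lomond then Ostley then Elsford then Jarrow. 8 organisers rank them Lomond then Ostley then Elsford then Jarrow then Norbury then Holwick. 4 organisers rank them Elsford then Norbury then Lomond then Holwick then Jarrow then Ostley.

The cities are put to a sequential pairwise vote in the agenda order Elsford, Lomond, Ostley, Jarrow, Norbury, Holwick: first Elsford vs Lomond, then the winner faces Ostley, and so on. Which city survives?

Round 1: Elsford vs Lomond — 4–13, Lomond advances.
Round 2: Lomond vs Ostley — 17–0, Lomond advances.
Round 3: Lomond vs Jarrow — 17–0, Lomond advances.
Round 4: Lomond vs Norbury — 8–9, Norbury advances.
Round 5: Norbury vs Holwick — 17–0, Norbury advances.
Norbury survives the agenda.

Norbury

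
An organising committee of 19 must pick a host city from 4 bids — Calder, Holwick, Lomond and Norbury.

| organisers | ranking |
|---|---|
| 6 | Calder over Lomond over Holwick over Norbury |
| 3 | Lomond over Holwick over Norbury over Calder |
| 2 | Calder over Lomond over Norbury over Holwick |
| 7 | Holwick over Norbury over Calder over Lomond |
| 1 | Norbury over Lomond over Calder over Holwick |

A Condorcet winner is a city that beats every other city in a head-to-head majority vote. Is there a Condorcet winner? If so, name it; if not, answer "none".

Check each pair by majority over 19 ballots:
Calder–Holwick: Holwick 10–9.
Calder vs Lomond: Calder wins 15–4.
Calder–Norbury: Norbury 11–8.
Holwick–Lomond: Lomond 12–7.
Holwick vs Norbury: Holwick wins 16–3.
Lomond–Norbury: Lomond 11–8.
Each city drops at least one matchup (Calder loses to Holwick; Holwick loses to Lomond; Lomond loses to Calder; Norbury loses to Holwick); the cycle Calder → Lomond → Holwick → Calder rules out a Condorcet winner.

none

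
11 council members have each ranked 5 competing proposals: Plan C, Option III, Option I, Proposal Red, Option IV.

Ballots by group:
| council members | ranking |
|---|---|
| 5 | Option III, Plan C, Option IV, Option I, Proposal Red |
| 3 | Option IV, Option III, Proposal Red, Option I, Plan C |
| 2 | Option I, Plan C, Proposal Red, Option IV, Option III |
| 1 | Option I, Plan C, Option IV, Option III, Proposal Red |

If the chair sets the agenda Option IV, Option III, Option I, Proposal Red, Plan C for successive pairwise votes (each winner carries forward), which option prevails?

Plan C

Round 1: Option IV vs Option III — 6–5, Option IV advances.
Round 2: Option IV vs Option I — 8–3, Option IV advances.
Round 3: Option IV vs Proposal Red — 9–2, Option IV advances.
Round 4: Option IV vs Plan C — 3–8, Plan C advances.
The agenda winner is Plan C.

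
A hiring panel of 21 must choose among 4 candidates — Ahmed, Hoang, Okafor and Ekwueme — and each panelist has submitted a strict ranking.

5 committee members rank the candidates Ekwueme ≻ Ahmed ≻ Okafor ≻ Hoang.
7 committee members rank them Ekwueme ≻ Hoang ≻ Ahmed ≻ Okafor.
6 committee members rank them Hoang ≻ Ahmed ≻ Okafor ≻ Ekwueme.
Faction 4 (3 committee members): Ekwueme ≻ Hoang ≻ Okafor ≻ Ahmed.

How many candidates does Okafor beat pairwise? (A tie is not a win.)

0

Okafor against each rival (21 committee members):
Okafor vs Ahmed: Ahmed, 18–3.
Okafor vs Hoang: Okafor is ranked higher on 5 ballots, Hoang on 16. Hoang wins 16–5.
Okafor vs Ekwueme: 6 to 15, Ekwueme.
Okafor beats no one; loses to Ahmed, Hoang, Ekwueme — 0 pairwise wins.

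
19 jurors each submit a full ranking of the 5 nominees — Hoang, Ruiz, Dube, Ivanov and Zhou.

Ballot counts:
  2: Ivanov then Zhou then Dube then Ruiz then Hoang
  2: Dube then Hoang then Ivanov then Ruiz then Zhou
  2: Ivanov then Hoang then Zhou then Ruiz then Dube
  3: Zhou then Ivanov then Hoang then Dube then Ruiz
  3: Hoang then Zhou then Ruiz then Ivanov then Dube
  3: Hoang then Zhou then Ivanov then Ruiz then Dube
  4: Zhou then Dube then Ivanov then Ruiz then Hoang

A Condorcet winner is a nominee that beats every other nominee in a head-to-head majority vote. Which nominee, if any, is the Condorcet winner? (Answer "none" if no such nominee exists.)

none

Pairwise majorities:
Hoang vs Ruiz: Hoang is ranked higher on 2+2+3+3+3 = 13 ballots, Ruiz on 6. Hoang wins 13–6.
Hoang vs Dube: 2+3+3+3 = 11 for Hoang, 8 for Dube — Hoang by 11–8.
Hoang vs Ivanov: Hoang is ranked higher on 2+3+3 = 8 ballots, Ivanov on 11. Ivanov wins 11–8.
Hoang vs Zhou: 10 to 9, Hoang.
Ruiz vs Dube: 8 to 11, Dube.
Ruiz vs Ivanov: Ruiz preferred on 3 ballots; Ivanov wins 16–3.
Ruiz vs Zhou: Ruiz preferred on 2 ballots; Zhou wins 17–2.
Dube vs Ivanov: Dube preferred on 2+4 = 6 ballots; Ivanov wins 13–6.
Dube vs Zhou: Dube preferred on 2 ballots; Zhou wins 17–2.
Ivanov vs Zhou: 2+2+2 = 6 for Ivanov, 13 for Zhou — Zhou by 13–6.
Every nominee loses at least once (Hoang loses to Ivanov; Ruiz loses to Hoang; Dube loses to Hoang; Ivanov loses to Zhou; Zhou loses to Hoang). The majority relation contains the cycle Hoang → Zhou → Ivanov → Hoang, so there is no Condorcet winner.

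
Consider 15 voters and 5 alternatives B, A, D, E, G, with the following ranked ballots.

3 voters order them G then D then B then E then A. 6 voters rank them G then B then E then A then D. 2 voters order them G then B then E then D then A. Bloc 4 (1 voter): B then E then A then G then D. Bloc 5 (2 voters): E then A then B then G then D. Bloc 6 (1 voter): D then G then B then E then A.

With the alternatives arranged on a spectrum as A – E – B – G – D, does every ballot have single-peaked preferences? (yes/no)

Axis positions: A=1, E=2, B=3, G=4, D=5.
Bloc 1 (peak G at position 4): ranking walks positions 4-5-3-2-1, expanding outward from the peak — single-peaked.
Bloc 2 (peak G at position 4): ranking walks positions 4-3-2-1-5, expanding outward from the peak — single-peaked.
Bloc 3 (peak G at position 4): ranking walks positions 4-3-2-5-1, expanding outward from the peak — single-peaked.
Bloc 4 (peak B at position 3): ranking walks positions 3-2-1-4-5, expanding outward from the peak — single-peaked.
Bloc 5 (peak E at position 2): ranking walks positions 2-1-3-4-5, expanding outward from the peak — single-peaked.
Bloc 6 (peak D at position 5): ranking walks positions 5-4-3-2-1, expanding outward from the peak — single-peaked.
Every ranking is single-peaked on this axis.

yes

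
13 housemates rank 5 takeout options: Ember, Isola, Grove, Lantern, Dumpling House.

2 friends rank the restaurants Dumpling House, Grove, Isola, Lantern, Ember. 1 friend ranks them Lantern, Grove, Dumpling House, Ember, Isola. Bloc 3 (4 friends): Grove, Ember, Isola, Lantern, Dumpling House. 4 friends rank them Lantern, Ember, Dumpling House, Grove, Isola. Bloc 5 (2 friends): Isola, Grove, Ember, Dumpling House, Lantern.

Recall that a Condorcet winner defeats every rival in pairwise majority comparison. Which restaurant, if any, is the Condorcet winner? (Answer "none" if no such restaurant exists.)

Check each pair by majority over 13 ballots:
Ember vs Isola: Ember is ranked higher on 1+4+4 = 9 ballots, Isola on 4. Ember wins 9–4.
Ember vs Grove: Ember is ranked higher on 4 ballots, Grove on 9. Grove wins 9–4.
Ember vs Lantern: Ember preferred on 4+2 = 6 ballots; Lantern wins 7–6.
Ember vs Dumpling House: 4+4+2 = 10 for Ember, 3 for Dumpling House — Ember by 10–3.
Isola vs Grove: 2 to 11, Grove.
Isola–Lantern: Isola 8–5.
Isola–Dumpling House: Dumpling House 7–6.
Grove vs Lantern: Grove wins 8–5.
Grove vs Dumpling House: Grove is ranked higher on 1+4+2 = 7 ballots, Dumpling House on 6. Grove wins 7–6.
Lantern vs Dumpling House: Lantern, 9–4.
Only Grove has no losses; Grove is the Condorcet winner.

Grove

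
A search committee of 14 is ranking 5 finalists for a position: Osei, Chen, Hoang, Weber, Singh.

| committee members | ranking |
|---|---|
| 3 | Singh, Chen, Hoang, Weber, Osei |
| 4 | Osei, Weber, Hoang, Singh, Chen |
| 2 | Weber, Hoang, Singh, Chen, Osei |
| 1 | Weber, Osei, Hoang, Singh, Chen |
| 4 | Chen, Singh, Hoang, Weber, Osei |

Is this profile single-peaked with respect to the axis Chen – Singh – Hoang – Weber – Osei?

yes

Axis positions: Chen=1, Singh=2, Hoang=3, Weber=4, Osei=5.
Ballot type 1 (peak Singh at position 2): ranking walks positions 2-1-3-4-5, expanding outward from the peak — single-peaked.
Ballot type 2 (peak Osei at position 5): ranking walks positions 5-4-3-2-1, expanding outward from the peak — single-peaked.
Ballot type 3 (peak Weber at position 4): ranking walks positions 4-3-2-1-5, expanding outward from the peak — single-peaked.
Ballot type 4 (peak Weber at position 4): ranking walks positions 4-5-3-2-1, expanding outward from the peak — single-peaked.
Ballot type 5 (peak Chen at position 1): ranking walks positions 1-2-3-4-5, expanding outward from the peak — single-peaked.
Every ranking is single-peaked on this axis.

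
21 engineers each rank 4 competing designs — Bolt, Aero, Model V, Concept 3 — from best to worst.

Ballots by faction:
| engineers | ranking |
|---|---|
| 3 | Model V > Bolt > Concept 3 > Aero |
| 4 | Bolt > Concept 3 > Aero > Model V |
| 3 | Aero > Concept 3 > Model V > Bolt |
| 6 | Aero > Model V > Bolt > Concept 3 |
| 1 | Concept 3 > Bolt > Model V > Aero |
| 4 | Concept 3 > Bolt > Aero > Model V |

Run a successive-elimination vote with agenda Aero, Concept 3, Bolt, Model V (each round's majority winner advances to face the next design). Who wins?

Round 1: Aero vs Concept 3 — 9–12, Concept 3 advances.
Round 2: Concept 3 vs Bolt — 8–13, Bolt advances.
Round 3: Bolt vs Model V — 9–12, Model V advances.
Model V survives the agenda.

Model V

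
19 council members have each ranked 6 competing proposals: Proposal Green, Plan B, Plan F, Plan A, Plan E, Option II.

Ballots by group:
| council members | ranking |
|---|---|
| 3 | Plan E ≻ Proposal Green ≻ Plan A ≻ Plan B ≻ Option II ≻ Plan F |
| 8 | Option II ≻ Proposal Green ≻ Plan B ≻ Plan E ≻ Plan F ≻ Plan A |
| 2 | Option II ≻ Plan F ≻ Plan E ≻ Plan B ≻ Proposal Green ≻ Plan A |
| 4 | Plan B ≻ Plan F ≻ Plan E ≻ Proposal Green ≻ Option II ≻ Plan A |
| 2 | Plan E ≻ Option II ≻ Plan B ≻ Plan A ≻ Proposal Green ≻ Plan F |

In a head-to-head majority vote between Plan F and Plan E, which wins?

Plan E

Ballots ranking Plan F above Plan E: 2 + 4 = 6.
Ballots ranking Plan E above Plan F: 19 − 6 = 13.
Plan E wins the head-to-head 13–6.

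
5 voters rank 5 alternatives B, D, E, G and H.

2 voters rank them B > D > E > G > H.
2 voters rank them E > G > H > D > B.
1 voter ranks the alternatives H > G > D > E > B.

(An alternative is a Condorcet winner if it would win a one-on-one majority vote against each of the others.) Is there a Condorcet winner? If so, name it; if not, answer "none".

Head-to-head results (5 voters):
B vs D: D wins 3–2.
B vs E: E wins 3–2.
B–G: G 3–2.
B vs H: H, 3–2.
D vs E: D wins 3–2.
D–G: G 3–2.
D–H: H 3–2.
E vs G: E, 4–1.
E vs H: E wins 4–1.
G–H: G 4–1.
Each alternative drops at least one matchup (B loses to D; D loses to G; E loses to D; G loses to E; H loses to E); the cycle D → E → G → D rules out a Condorcet winner.

none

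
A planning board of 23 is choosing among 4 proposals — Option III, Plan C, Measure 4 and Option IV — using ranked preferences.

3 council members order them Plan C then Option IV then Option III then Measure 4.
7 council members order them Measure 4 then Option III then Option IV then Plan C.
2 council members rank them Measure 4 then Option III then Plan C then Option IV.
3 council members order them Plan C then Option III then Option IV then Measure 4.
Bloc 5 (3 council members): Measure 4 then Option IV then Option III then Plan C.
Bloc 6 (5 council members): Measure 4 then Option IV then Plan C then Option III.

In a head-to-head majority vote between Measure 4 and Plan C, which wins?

Ballots ranking Measure 4 above Plan C: 7 + 2 + 3 + 5 = 17.
Ballots ranking Plan C above Measure 4: 23 − 17 = 6.
Measure 4 wins the head-to-head 17–6.

Measure 4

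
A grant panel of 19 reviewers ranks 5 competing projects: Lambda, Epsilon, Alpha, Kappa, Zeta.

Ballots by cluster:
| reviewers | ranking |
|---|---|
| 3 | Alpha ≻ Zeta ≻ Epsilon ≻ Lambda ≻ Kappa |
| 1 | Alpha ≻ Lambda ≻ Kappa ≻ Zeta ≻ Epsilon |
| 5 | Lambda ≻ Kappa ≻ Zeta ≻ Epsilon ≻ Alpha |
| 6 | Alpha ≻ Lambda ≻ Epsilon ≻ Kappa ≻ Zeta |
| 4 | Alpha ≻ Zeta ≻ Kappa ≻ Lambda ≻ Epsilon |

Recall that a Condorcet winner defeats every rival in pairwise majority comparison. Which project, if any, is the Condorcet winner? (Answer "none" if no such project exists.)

Alpha

Pairwise majorities:
Lambda vs Epsilon: Lambda, 16–3.
Lambda vs Alpha: Alpha wins 14–5.
Lambda–Kappa: Lambda 15–4.
Lambda–Zeta: Lambda 12–7.
Epsilon vs Alpha: Alpha, 14–5.
Epsilon vs Kappa: Kappa, 10–9.
Epsilon vs Zeta: Zeta wins 13–6.
Alpha–Kappa: Alpha 14–5.
Alpha–Zeta: Alpha 14–5.
Kappa vs Zeta: Kappa, 12–7.
Alpha defeats every rival head-to-head and is the Condorcet winner.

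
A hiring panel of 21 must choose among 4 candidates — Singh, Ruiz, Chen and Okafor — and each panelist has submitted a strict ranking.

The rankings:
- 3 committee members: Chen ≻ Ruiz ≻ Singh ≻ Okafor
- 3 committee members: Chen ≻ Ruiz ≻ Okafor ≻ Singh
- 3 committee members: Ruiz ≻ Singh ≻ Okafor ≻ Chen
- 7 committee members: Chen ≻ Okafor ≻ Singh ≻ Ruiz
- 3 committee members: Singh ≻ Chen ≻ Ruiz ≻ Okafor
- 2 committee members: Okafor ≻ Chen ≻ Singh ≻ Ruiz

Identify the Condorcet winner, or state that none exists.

Pairwise majorities:
Singh–Ruiz: Singh 12–9.
Singh vs Chen: Chen, 15–6.
Singh vs Okafor: Okafor, 12–9.
Ruiz vs Chen: Ruiz is ranked higher on 3 ballots, Chen on 18. Chen wins 18–3.
Ruiz–Okafor: Ruiz 12–9.
Chen vs Okafor: Chen is ranked higher on 3+3+7+3 = 16 ballots, Okafor on 5. Chen wins 16–5.
Chen defeats every rival head-to-head and is the Condorcet winner.

Chen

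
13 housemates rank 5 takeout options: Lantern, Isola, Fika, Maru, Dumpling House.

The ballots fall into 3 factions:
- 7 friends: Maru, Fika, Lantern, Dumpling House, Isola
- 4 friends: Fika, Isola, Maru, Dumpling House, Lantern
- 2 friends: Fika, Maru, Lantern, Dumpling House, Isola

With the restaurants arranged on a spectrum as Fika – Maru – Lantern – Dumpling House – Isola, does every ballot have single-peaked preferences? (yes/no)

no

Axis positions: Fika=1, Maru=2, Lantern=3, Dumpling House=4, Isola=5.
Faction 1 (peak Maru at position 2): ranking walks positions 2-1-3-4-5, expanding outward from the peak — single-peaked.
Faction 2: ranking walks positions 1-5-2-4-3; Isola is ranked above Maru even though Maru lies between Isola and the peak Fika on the axis — preferences dip and rise again. Not single-peaked.
Faction 3 (peak Fika at position 1): ranking walks positions 1-2-3-4-5, expanding outward from the peak — single-peaked.
Faction 2 violates single-peakedness, so the profile is not single-peaked on this axis.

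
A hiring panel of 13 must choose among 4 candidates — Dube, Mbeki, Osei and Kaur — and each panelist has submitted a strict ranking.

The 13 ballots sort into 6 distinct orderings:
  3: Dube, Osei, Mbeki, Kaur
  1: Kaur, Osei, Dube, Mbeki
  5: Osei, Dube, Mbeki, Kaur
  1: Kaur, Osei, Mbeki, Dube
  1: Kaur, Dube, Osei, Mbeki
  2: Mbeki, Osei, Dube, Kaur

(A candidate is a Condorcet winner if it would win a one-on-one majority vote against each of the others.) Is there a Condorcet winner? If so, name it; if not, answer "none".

Osei

Head-to-head results (13 committee members):
Dube vs Mbeki: Dube preferred on 3+1+5+1 = 10 ballots; Dube wins 10–3.
Dube–Osei: Osei 9–4.
Dube vs Kaur: Dube preferred on 3+5+2 = 10 ballots; Dube wins 10–3.
Mbeki vs Osei: Osei wins 11–2.
Mbeki vs Kaur: 3+5+2 = 10 for Mbeki, 3 for Kaur — Mbeki by 10–3.
Osei vs Kaur: Osei preferred on 3+5+2 = 10 ballots; Osei wins 10–3.
Osei beats each of Dube, Mbeki, Kaur — Osei is the Condorcet winner.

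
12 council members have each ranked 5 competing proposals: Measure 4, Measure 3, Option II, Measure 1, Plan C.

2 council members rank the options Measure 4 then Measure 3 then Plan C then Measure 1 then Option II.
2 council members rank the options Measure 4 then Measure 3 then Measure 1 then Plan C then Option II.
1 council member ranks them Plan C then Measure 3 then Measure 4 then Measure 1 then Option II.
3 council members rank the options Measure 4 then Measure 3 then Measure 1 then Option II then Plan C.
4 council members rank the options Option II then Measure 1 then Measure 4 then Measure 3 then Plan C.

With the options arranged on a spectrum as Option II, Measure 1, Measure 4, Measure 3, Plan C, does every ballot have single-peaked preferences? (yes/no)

yes

Axis positions: Option II=1, Measure 1=2, Measure 4=3, Measure 3=4, Plan C=5.
Faction 1 (peak Measure 4 at position 3): ranking walks positions 3-4-5-2-1, expanding outward from the peak — single-peaked.
Faction 2 (peak Measure 4 at position 3): ranking walks positions 3-4-2-5-1, expanding outward from the peak — single-peaked.
Faction 3 (peak Plan C at position 5): ranking walks positions 5-4-3-2-1, expanding outward from the peak — single-peaked.
Faction 4 (peak Measure 4 at position 3): ranking walks positions 3-4-2-1-5, expanding outward from the peak — single-peaked.
Faction 5 (peak Option II at position 1): ranking walks positions 1-2-3-4-5, expanding outward from the peak — single-peaked.
Every ranking is single-peaked on this axis.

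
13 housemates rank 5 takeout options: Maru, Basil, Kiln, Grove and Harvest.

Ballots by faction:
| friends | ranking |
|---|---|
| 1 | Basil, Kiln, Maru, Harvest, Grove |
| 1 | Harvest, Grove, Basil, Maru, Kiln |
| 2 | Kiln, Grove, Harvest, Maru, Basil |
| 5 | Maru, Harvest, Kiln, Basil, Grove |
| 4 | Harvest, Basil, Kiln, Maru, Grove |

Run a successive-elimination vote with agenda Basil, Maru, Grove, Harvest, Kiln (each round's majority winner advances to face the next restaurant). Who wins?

Round 1: Basil vs Maru — 6–7, Maru advances.
Round 2: Maru vs Grove — 10–3, Maru advances.
Round 3: Maru vs Harvest — 6–7, Harvest advances.
Round 4: Harvest vs Kiln — 10–3, Harvest advances.
Harvest survives the agenda.

Harvest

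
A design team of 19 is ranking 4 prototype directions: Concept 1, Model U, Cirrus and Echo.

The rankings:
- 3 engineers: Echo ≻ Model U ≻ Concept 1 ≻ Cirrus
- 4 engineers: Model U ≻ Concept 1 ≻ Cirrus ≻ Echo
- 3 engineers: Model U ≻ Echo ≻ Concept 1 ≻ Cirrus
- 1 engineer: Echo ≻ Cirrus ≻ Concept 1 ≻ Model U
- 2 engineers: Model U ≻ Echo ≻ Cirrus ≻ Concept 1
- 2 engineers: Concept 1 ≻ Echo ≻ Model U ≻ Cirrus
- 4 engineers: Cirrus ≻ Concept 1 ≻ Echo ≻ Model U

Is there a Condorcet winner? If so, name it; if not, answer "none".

Head-to-head results (19 engineers):
Concept 1 vs Model U: 7 to 12, Model U.
Concept 1 vs Cirrus: Concept 1 wins 12–7.
Concept 1–Echo: Concept 1 10–9.
Model U vs Cirrus: Model U, 14–5.
Model U vs Echo: Echo, 10–9.
Cirrus vs Echo: Cirrus preferred on 4+4 = 8 ballots; Echo wins 11–8.
No design is unbeaten: Concept 1 loses to Model U; Model U loses to Echo; Cirrus loses to Concept 1; Echo loses to Concept 1. In particular Concept 1 > Echo > Model U > Concept 1 is a majority cycle — no Condorcet winner exists.

none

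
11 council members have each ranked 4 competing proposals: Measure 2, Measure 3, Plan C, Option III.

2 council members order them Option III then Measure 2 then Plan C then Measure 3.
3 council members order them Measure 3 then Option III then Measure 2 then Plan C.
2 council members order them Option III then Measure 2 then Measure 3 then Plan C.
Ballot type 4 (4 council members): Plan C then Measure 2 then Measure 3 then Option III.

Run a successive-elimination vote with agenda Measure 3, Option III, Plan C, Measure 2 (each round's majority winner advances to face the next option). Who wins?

Round 1: Measure 3 vs Option III — 7–4, Measure 3 advances.
Round 2: Measure 3 vs Plan C — 5–6, Plan C advances.
Round 3: Plan C vs Measure 2 — 4–7, Measure 2 advances.
Measure 2 survives the agenda.

Measure 2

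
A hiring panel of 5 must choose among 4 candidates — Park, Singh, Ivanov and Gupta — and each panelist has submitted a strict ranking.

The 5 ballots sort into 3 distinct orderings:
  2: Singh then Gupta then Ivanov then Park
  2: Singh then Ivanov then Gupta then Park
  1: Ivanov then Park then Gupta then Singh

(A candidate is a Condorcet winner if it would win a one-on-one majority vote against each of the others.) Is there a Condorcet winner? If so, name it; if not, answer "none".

Singh

Check each pair by majority over 5 ballots:
Park vs Singh: 1 for Park, 4 for Singh — Singh by 4–1.
Park vs Ivanov: 0 to 5, Ivanov.
Park vs Gupta: Park is ranked higher on 1 ballot, Gupta on 4. Gupta wins 4–1.
Singh vs Ivanov: Singh preferred on 2+2 = 4 ballots; Singh wins 4–1.
Singh vs Gupta: Singh is ranked higher on 2+2 = 4 ballots, Gupta on 1. Singh wins 4–1.
Ivanov vs Gupta: Ivanov preferred on 2+1 = 3 ballots; Ivanov wins 3–2.
Singh wins every pairwise contest, so Singh is the Condorcet winner.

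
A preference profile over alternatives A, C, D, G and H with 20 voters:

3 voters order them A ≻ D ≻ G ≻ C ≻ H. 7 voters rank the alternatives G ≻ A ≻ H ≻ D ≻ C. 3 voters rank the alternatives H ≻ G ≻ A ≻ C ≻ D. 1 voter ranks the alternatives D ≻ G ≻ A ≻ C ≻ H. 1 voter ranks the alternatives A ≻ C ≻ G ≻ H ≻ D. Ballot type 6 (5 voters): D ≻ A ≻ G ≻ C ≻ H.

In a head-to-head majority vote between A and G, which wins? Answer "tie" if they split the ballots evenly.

Ballots ranking A above G: 3 + 1 + 5 = 9.
Ballots ranking G above A: 20 − 9 = 11.
G wins the head-to-head 11–9.

G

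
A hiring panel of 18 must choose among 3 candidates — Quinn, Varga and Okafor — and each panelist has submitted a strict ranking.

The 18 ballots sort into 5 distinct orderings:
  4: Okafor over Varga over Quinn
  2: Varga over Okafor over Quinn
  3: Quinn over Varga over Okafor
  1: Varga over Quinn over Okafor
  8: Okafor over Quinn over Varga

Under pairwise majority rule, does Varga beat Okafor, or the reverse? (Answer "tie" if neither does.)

Ballots ranking Varga above Okafor: 2 + 3 + 1 = 6.
Ballots ranking Okafor above Varga: 18 − 6 = 12.
Okafor wins the head-to-head 12–6.

Okafor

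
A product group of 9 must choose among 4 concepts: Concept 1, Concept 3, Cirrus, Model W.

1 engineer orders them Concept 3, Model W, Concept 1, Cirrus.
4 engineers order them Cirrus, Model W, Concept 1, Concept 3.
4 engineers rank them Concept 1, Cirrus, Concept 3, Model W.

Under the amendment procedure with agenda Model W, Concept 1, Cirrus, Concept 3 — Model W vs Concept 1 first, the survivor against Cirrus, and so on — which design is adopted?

Cirrus

Round 1: Model W vs Concept 1 — 5–4, Model W advances.
Round 2: Model W vs Cirrus — 1–8, Cirrus advances.
Round 3: Cirrus vs Concept 3 — 8–1, Cirrus advances.
The agenda winner is Cirrus.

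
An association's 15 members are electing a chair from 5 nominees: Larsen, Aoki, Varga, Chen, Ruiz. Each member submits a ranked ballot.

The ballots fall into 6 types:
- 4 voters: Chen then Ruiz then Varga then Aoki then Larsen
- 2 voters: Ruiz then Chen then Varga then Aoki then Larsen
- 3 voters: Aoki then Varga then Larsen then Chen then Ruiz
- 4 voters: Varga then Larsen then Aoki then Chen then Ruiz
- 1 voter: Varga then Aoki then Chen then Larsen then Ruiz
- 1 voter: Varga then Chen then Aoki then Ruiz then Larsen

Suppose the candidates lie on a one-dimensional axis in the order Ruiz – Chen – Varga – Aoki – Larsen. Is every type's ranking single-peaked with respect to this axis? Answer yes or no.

Axis positions: Ruiz=1, Chen=2, Varga=3, Aoki=4, Larsen=5.
Type 1 (peak Chen at position 2): ranking walks positions 2-1-3-4-5, expanding outward from the peak — single-peaked.
Type 2 (peak Ruiz at position 1): ranking walks positions 1-2-3-4-5, expanding outward from the peak — single-peaked.
Type 3 (peak Aoki at position 4): ranking walks positions 4-3-5-2-1, expanding outward from the peak — single-peaked.
Type 4: ranking walks positions 3-5-4-2-1; Larsen is ranked above Aoki even though Aoki lies between Larsen and the peak Varga on the axis — preferences dip and rise again. Not single-peaked.
Type 5 (peak Varga at position 3): ranking walks positions 3-4-2-5-1, expanding outward from the peak — single-peaked.
Type 6 (peak Varga at position 3): ranking walks positions 3-2-4-1-5, expanding outward from the peak — single-peaked.
Type 4 violates single-peakedness, so the profile is not single-peaked on this axis.

no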